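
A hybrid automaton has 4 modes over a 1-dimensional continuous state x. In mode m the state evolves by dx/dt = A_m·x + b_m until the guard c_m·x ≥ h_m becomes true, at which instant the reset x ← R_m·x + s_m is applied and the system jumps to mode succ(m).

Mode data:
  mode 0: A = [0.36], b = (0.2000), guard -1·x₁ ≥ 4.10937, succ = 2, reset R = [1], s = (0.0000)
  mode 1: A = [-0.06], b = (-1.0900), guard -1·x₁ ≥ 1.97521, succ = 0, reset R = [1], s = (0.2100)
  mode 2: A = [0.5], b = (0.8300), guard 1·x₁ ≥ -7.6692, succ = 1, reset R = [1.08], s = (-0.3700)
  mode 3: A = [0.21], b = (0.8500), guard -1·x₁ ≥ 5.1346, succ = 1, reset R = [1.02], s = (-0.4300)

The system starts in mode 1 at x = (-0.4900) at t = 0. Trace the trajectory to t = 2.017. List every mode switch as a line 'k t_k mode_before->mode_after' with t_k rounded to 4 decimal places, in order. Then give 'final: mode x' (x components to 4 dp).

1 1.4627 1->0
final: 0 -2.0324

Mode 1: guard c·x = 1.9752 hit at Δt = 1.4627 (t = 1.4627), x⁻ = (-1.9752) → reset → x⁺ = (-1.7652), jump to mode 0
Mode 0: flow for 0.5543 to horizon, guard not reached → x = (-2.0324)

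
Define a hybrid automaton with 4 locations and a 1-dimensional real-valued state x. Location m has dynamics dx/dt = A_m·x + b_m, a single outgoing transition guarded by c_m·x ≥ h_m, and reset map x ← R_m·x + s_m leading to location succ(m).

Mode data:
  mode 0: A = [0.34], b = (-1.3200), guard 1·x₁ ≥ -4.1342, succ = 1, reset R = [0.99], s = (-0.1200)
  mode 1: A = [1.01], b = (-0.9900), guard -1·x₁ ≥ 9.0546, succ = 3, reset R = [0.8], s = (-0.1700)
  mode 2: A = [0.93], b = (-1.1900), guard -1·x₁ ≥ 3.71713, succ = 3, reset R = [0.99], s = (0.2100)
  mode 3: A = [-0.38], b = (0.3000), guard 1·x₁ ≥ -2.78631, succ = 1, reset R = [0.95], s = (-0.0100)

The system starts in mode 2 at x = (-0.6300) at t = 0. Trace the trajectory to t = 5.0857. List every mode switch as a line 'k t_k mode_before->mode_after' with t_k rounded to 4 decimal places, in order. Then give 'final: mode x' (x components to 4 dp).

Mode 2: guard c·x = 3.7171 hit at Δt = 1.0343 (t = 1.0343), x⁻ = (-3.7171) → reset → x⁺ = (-3.4700), jump to mode 3
Mode 3: guard c·x = -2.7863 hit at Δt = 0.4604 (t = 1.4947), x⁻ = (-2.7863) → reset → x⁺ = (-2.6570), jump to mode 1
Mode 1: guard c·x = 9.0546 hit at Δt = 1.0048 (t = 2.4995), x⁻ = (-9.0546) → reset → x⁺ = (-7.4137), jump to mode 3
Mode 3: guard c·x = -2.7863 hit at Δt = 2.1851 (t = 4.6846), x⁻ = (-2.7863) → reset → x⁺ = (-2.6570), jump to mode 1
Mode 1: flow for 0.4011 to horizon, guard not reached → x = (-4.4737)

1 1.0343 2->3
2 1.4947 3->1
3 2.4995 1->3
4 4.6846 3->1
final: 1 -4.4737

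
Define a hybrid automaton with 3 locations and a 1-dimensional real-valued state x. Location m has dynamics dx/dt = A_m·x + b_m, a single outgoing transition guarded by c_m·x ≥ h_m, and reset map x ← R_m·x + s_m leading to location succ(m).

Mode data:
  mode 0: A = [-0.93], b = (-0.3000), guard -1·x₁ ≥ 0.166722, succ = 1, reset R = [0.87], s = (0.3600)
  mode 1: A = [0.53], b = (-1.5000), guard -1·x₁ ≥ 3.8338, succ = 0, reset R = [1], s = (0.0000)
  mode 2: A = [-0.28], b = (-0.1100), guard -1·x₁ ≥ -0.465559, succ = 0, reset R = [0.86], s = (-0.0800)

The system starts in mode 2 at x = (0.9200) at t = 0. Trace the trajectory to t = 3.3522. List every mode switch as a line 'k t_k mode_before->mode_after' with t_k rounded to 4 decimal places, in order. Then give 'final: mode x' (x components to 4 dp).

1 1.5174 2->0
2 3.0412 0->1
final: 1 -0.2537

Mode 2: guard c·x = -0.4656 hit at Δt = 1.5174 (t = 1.5174), x⁻ = (0.4656) → reset → x⁺ = (0.3204), jump to mode 0
Mode 0: guard c·x = 0.1667 hit at Δt = 1.5238 (t = 3.0412), x⁻ = (-0.1667) → reset → x⁺ = (0.2150), jump to mode 1
Mode 1: flow for 0.3110 to horizon, guard not reached → x = (-0.2537)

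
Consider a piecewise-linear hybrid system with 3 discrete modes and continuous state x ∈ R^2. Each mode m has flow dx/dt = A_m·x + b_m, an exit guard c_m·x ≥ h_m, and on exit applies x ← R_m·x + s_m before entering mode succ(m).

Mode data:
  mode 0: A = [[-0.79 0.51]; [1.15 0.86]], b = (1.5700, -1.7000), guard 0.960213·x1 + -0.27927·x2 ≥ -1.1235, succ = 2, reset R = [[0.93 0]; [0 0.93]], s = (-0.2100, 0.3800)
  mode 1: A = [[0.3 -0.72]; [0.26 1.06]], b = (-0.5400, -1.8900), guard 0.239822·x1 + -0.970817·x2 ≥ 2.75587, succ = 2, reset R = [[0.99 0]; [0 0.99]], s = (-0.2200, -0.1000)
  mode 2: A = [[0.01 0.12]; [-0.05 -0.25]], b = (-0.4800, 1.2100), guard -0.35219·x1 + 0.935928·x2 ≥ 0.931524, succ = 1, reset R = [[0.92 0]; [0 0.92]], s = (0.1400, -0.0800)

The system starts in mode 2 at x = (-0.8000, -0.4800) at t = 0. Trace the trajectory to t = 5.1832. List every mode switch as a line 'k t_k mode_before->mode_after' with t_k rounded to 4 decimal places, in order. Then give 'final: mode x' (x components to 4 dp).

Mode 2: guard c·x = 0.9315 hit at Δt = 0.8209 (t = 0.8209), x⁻ = (-1.1975, 0.5447) → reset → x⁺ = (-0.9617, 0.4211), jump to mode 1
Mode 1: guard c·x = 2.7559 hit at Δt = 1.0752 (t = 1.8961), x⁻ = (-1.1697, -3.1277) → reset → x⁺ = (-1.3780, -3.1964), jump to mode 2
Mode 2: guard c·x = 0.9315 hit at Δt = 1.8923 (t = 3.7884), x⁻ = (-2.6632, -0.0069) → reset → x⁺ = (-2.3101, -0.0863), jump to mode 1
Mode 1: guard c·x = 2.7559 hit at Δt = 0.8063 (t = 4.5947), x⁻ = (-2.4754, -3.4502) → reset → x⁺ = (-2.6707, -3.5157), jump to mode 2
Mode 2: flow for 0.5885 to horizon, guard not reached → x = (-3.1745, -2.2922)

1 0.8209 2->1
2 1.8961 1->2
3 3.7884 2->1
4 4.5947 1->2
final: 2 -3.1745 -2.2922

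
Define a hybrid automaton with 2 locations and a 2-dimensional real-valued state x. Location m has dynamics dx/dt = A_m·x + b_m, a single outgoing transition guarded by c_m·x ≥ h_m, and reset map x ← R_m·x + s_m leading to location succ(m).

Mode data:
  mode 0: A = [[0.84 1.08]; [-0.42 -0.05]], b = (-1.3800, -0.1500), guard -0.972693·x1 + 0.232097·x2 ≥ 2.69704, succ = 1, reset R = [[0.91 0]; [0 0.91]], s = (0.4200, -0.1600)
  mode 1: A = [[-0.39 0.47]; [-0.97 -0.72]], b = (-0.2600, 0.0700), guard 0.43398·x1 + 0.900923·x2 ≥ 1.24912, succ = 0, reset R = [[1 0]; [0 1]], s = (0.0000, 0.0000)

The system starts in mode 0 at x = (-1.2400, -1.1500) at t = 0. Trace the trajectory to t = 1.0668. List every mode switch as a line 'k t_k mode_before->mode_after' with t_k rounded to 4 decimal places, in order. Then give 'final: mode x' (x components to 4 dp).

1 0.4109 0->1
final: 1 -1.9412 0.5432

Mode 0: guard c·x = 2.6970 hit at Δt = 0.4109 (t = 0.4109), x⁻ = (-2.9717, -0.8339) → reset → x⁺ = (-2.2843, -0.9189), jump to mode 1
Mode 1: flow for 0.6559 to horizon, guard not reached → x = (-1.9412, 0.5432)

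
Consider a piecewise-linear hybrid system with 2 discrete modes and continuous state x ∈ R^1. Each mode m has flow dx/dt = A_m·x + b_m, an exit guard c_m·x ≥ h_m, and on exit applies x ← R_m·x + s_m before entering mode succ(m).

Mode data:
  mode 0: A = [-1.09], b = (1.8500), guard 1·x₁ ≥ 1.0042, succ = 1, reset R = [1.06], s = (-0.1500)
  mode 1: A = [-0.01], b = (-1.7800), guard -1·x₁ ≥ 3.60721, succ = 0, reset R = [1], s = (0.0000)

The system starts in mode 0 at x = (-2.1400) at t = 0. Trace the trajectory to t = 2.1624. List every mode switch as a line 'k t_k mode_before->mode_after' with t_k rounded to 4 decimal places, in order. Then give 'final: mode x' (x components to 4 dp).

1 1.5701 0->1
final: 1 -0.1421

Mode 0: guard c·x = 1.0042 hit at Δt = 1.5701 (t = 1.5701), x⁻ = (1.0042) → reset → x⁺ = (0.9145), jump to mode 1
Mode 1: flow for 0.5923 to horizon, guard not reached → x = (-0.1421)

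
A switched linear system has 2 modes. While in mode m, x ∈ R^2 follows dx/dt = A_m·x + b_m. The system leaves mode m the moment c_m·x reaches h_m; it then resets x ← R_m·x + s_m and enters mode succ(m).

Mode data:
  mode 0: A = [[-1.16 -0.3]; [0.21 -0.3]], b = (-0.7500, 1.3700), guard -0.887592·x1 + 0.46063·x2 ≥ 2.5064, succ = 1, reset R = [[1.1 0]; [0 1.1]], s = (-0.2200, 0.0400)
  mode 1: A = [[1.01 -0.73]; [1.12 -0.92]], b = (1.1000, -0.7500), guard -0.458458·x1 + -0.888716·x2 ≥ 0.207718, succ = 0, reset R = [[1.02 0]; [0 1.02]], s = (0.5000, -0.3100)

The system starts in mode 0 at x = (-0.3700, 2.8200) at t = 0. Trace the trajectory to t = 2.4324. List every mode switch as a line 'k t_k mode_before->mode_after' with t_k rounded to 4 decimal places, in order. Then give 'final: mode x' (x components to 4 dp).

Mode 0: guard c·x = 2.5064 hit at Δt = 1.2254 (t = 1.2254), x⁻ = (-1.1800, 3.1674) → reset → x⁺ = (-1.5181, 3.5241), jump to mode 1
Mode 1: guard c·x = 0.2077 hit at Δt = 0.4427 (t = 1.6681), x⁻ = (-2.7423, 1.1809) → reset → x⁺ = (-2.2971, 0.8945), jump to mode 0
Mode 0: flow for 0.7643 to horizon, guard not reached → x = (-1.5054, 1.3860)

1 1.2254 0->1
2 1.6681 1->0
final: 0 -1.5054 1.3860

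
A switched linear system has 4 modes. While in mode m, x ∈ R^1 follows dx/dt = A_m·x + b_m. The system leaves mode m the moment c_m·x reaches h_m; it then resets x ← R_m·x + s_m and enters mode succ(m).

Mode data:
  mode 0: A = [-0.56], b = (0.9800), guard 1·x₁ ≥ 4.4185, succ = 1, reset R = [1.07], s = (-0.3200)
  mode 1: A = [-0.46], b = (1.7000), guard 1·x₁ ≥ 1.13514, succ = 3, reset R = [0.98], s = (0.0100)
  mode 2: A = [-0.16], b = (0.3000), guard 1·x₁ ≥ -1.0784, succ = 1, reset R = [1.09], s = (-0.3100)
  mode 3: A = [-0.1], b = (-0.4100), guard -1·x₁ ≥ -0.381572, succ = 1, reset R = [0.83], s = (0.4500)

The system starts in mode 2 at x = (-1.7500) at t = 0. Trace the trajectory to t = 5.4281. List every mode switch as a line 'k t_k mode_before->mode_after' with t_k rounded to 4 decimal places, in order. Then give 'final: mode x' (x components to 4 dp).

1 1.2806 2->1
2 2.8128 1->3
3 4.3427 3->1
4 4.6350 1->3
final: 3 0.7242

Mode 2: guard c·x = -1.0784 hit at Δt = 1.2806 (t = 1.2806), x⁻ = (-1.0784) → reset → x⁺ = (-1.4855), jump to mode 1
Mode 1: guard c·x = 1.1351 hit at Δt = 1.5322 (t = 2.8128), x⁻ = (1.1351) → reset → x⁺ = (1.1224), jump to mode 3
Mode 3: guard c·x = -0.3816 hit at Δt = 1.5299 (t = 4.3427), x⁻ = (0.3816) → reset → x⁺ = (0.7667), jump to mode 1
Mode 1: guard c·x = 1.1351 hit at Δt = 0.2923 (t = 4.6350), x⁻ = (1.1351) → reset → x⁺ = (1.1224), jump to mode 3
Mode 3: flow for 0.7931 to horizon, guard not reached → x = (0.7242)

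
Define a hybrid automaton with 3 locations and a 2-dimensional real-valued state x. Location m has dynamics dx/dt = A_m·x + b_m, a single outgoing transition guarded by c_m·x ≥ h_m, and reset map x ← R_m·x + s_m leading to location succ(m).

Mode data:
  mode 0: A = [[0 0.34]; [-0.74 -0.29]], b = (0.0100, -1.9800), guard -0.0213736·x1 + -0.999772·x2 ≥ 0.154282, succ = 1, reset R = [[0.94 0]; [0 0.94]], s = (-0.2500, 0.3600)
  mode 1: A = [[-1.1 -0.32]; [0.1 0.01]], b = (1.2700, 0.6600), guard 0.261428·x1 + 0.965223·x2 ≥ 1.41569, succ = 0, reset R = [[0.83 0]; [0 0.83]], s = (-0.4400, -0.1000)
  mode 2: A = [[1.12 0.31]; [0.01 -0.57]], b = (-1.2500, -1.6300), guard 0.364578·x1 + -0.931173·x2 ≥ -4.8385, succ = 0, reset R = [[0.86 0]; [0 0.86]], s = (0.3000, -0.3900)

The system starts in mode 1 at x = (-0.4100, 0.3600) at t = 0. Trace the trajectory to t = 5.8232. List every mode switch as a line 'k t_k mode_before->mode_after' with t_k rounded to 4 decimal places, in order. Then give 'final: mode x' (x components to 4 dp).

Mode 1: guard c·x = 1.4157 hit at Δt = 1.3649 (t = 1.3649), x⁻ = (0.5943, 1.3057) → reset → x⁺ = (0.0533, 0.9837), jump to mode 0
Mode 0: guard c·x = 0.1543 hit at Δt = 0.5241 (t = 1.8890), x⁻ = (0.1301, -0.1571) → reset → x⁺ = (-0.1277, 0.2123), jump to mode 1
Mode 1: guard c·x = 1.4157 hit at Δt = 1.4967 (t = 3.3857), x⁻ = (0.7021, 1.2765) → reset → x⁺ = (0.1427, 0.9595), jump to mode 0
Mode 0: guard c·x = 0.1543 hit at Δt = 0.5001 (t = 3.8857), x⁻ = (0.2139, -0.1589) → reset → x⁺ = (-0.0490, 0.2106), jump to mode 1
Mode 1: guard c·x = 1.4157 hit at Δt = 1.4862 (t = 5.3719), x⁻ = (0.7159, 1.2728) → reset → x⁺ = (0.1542, 0.9564), jump to mode 0
Mode 0: flow for 0.4513 to horizon, guard not reached → x = (0.2259, -0.0623)

1 1.3649 1->0
2 1.8890 0->1
3 3.3857 1->0
4 3.8857 0->1
5 5.3719 1->0
final: 0 0.2259 -0.0623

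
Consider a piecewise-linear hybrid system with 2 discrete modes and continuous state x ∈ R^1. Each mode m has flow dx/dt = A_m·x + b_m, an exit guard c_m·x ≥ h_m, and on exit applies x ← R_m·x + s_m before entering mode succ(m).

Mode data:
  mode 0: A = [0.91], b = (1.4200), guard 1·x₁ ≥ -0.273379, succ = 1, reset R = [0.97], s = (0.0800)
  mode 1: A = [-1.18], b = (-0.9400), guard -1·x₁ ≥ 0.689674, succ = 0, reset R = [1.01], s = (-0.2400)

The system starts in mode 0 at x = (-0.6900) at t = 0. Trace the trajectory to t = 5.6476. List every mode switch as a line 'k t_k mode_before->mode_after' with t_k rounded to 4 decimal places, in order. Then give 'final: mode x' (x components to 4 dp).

1 0.4298 0->1
2 1.9074 1->0
3 2.7032 0->1
4 4.1808 1->0
5 4.9766 0->1
final: 1 -0.5196

Mode 0: guard c·x = -0.2734 hit at Δt = 0.4298 (t = 0.4298), x⁻ = (-0.2734) → reset → x⁺ = (-0.1852), jump to mode 1
Mode 1: guard c·x = 0.6897 hit at Δt = 1.4776 (t = 1.9074), x⁻ = (-0.6897) → reset → x⁺ = (-0.9366), jump to mode 0
Mode 0: guard c·x = -0.2734 hit at Δt = 0.7958 (t = 2.7032), x⁻ = (-0.2734) → reset → x⁺ = (-0.1852), jump to mode 1
Mode 1: guard c·x = 0.6897 hit at Δt = 1.4776 (t = 4.1808), x⁻ = (-0.6897) → reset → x⁺ = (-0.9366), jump to mode 0
Mode 0: guard c·x = -0.2734 hit at Δt = 0.7958 (t = 4.9766), x⁻ = (-0.2734) → reset → x⁺ = (-0.1852), jump to mode 1
Mode 1: flow for 0.6710 to horizon, guard not reached → x = (-0.5196)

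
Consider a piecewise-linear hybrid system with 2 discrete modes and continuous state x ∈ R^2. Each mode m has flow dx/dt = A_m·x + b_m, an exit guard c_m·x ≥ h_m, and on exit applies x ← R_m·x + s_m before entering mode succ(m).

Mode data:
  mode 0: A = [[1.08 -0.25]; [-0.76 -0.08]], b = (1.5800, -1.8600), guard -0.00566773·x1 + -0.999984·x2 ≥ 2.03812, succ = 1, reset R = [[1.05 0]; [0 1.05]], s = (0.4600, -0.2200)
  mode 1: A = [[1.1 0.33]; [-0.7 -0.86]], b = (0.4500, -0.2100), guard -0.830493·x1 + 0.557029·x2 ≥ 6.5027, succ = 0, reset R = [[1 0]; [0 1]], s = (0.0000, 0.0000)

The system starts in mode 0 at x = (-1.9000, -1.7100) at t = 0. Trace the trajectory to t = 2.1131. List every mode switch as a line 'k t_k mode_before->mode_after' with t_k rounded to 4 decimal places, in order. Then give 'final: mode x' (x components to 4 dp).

Mode 0: guard c·x = 2.0381 hit at Δt = 1.2688 (t = 1.2688), x⁻ = (-1.9334, -2.0272) → reset → x⁺ = (-1.5701, -2.3486), jump to mode 1
Mode 1: flow for 0.8443 to horizon, guard not reached → x = (-3.9788, -0.0916)

1 1.2688 0->1
final: 1 -3.9788 -0.0916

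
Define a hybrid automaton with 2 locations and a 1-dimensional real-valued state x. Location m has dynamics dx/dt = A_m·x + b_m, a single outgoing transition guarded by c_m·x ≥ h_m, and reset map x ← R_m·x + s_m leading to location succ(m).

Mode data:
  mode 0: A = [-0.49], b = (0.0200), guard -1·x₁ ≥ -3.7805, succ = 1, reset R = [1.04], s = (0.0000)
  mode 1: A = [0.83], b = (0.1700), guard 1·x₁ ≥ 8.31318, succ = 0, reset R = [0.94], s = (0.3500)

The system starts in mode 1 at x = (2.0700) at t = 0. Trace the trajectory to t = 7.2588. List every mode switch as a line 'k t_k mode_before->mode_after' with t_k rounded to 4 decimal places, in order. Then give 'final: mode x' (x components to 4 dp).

Mode 1: guard c·x = 8.3132 hit at Δt = 1.5907 (t = 1.5907), x⁻ = (8.3132) → reset → x⁺ = (8.1644), jump to mode 0
Mode 0: guard c·x = -3.7805 hit at Δt = 1.5832 (t = 3.1739), x⁻ = (3.7805) → reset → x⁺ = (3.9317), jump to mode 1
Mode 1: guard c·x = 8.3132 hit at Δt = 0.8703 (t = 4.0442), x⁻ = (8.3132) → reset → x⁺ = (8.1644), jump to mode 0
Mode 0: guard c·x = -3.7805 hit at Δt = 1.5832 (t = 5.6274), x⁻ = (3.7805) → reset → x⁺ = (3.9317), jump to mode 1
Mode 1: guard c·x = 8.3132 hit at Δt = 0.8703 (t = 6.4976), x⁻ = (8.3132) → reset → x⁺ = (8.1644), jump to mode 0
Mode 0: flow for 0.7612 to horizon, guard not reached → x = (5.6354)

1 1.5907 1->0
2 3.1739 0->1
3 4.0442 1->0
4 5.6274 0->1
5 6.4976 1->0
final: 0 5.6354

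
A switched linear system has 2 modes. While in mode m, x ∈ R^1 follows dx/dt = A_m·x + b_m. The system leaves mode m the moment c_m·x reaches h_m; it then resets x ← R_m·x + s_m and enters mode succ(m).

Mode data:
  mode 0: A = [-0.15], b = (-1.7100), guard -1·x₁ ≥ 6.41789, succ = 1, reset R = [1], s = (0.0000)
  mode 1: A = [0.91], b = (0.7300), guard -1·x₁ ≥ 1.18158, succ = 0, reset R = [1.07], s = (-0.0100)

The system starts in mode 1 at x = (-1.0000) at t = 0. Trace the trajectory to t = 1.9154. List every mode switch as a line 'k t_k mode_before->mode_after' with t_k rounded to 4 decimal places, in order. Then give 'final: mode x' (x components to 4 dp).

Mode 1: guard c·x = 1.1816 hit at Δt = 0.7157 (t = 0.7157), x⁻ = (-1.1816) → reset → x⁺ = (-1.2743), jump to mode 0
Mode 0: flow for 1.1997 to horizon, guard not reached → x = (-2.9419)

1 0.7157 1->0
final: 0 -2.9419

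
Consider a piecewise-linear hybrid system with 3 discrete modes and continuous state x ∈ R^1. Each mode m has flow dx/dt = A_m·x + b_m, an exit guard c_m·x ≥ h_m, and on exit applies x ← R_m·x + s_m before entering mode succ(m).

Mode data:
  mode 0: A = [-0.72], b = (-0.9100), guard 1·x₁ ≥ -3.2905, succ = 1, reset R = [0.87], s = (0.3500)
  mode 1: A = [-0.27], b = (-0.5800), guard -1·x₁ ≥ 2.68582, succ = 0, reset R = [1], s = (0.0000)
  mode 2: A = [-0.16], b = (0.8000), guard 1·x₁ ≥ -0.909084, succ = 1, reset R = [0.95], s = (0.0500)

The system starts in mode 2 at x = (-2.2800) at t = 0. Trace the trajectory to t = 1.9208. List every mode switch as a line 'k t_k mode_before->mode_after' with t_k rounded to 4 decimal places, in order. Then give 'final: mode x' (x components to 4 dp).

1 1.3040 2->1
final: 1 -1.0184

Mode 2: guard c·x = -0.9091 hit at Δt = 1.3040 (t = 1.3040), x⁻ = (-0.9091) → reset → x⁺ = (-0.8136), jump to mode 1
Mode 1: flow for 0.6168 to horizon, guard not reached → x = (-1.0184)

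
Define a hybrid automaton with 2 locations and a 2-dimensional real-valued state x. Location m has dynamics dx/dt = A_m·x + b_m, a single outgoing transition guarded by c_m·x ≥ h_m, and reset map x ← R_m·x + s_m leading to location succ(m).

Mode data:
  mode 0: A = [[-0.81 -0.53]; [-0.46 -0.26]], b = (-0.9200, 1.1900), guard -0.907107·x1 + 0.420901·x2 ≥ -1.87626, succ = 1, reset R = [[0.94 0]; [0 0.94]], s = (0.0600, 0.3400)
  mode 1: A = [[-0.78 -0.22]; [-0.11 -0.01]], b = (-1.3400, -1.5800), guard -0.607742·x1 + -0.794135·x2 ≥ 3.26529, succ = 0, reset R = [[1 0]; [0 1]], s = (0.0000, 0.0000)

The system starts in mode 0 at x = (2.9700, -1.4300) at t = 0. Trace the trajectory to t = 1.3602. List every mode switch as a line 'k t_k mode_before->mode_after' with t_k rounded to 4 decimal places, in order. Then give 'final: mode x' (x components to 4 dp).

Mode 0: guard c·x = -1.8763 hit at Δt = 0.6906 (t = 0.6906), x⁻ = (1.5670, -1.0805) → reset → x⁺ = (1.5330, -0.6757), jump to mode 1
Mode 1: flow for 0.6696 to horizon, guard not reached → x = (0.3583, -1.7903)

1 0.6906 0->1
final: 1 0.3583 -1.7903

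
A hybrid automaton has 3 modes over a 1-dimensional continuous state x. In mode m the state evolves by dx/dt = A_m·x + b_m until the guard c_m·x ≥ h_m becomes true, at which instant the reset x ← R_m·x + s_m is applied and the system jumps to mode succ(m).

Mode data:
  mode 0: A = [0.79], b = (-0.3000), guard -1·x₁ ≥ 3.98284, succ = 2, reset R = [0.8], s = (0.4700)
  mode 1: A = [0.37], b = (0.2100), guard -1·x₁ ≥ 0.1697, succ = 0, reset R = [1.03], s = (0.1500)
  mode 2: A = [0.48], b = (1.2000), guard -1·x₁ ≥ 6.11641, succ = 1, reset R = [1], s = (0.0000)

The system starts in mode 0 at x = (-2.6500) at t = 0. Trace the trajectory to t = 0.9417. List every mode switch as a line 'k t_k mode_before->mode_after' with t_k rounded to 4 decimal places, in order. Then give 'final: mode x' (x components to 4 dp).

Mode 0: guard c·x = 3.9828 hit at Δt = 0.4615 (t = 0.4615), x⁻ = (-3.9828) → reset → x⁺ = (-2.7163), jump to mode 2
Mode 2: flow for 0.4802 to horizon, guard not reached → x = (-2.7723)

1 0.4615 0->2
final: 2 -2.7723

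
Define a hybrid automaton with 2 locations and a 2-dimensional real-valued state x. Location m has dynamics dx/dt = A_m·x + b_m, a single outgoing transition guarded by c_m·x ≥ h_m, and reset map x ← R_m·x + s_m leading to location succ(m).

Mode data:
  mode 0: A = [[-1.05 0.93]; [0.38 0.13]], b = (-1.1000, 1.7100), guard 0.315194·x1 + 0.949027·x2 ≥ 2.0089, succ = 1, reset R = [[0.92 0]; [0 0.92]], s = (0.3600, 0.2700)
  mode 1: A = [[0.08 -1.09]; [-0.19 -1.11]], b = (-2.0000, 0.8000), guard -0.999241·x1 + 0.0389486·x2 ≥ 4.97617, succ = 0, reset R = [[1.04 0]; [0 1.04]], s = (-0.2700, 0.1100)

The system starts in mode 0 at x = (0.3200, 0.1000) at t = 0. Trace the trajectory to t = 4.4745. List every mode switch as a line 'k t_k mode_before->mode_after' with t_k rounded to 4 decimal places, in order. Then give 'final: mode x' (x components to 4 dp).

1 1.0527 0->1
2 2.4347 1->0
3 3.5458 0->1
final: 1 -4.8520 1.7343

Mode 0: guard c·x = 2.0089 hit at Δt = 1.0527 (t = 1.0527), x⁻ = (0.1423, 2.0695) → reset → x⁺ = (0.4909, 2.1740), jump to mode 1
Mode 1: guard c·x = 4.9762 hit at Δt = 1.3820 (t = 2.4347), x⁻ = (-4.9244, 1.4250) → reset → x⁺ = (-5.3914, 1.5920), jump to mode 0
Mode 0: guard c·x = 2.0089 hit at Δt = 1.1111 (t = 3.5458), x⁻ = (-1.1873, 2.5111) → reset → x⁺ = (-0.7323, 2.5802), jump to mode 1
Mode 1: flow for 0.9287 to horizon, guard not reached → x = (-4.8520, 1.7343)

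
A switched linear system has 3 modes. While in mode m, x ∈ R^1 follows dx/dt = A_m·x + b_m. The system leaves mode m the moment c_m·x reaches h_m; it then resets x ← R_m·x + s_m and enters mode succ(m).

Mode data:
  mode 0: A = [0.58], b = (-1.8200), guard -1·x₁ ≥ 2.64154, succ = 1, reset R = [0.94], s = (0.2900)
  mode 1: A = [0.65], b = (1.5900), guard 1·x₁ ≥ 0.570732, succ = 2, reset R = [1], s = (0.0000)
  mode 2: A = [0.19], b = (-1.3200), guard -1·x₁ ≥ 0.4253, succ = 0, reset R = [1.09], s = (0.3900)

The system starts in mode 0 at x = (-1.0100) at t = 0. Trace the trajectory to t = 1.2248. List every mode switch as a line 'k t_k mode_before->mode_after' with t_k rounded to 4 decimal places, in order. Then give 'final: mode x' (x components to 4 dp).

1 0.5719 0->1
final: 1 -2.0592

Mode 0: guard c·x = 2.6415 hit at Δt = 0.5719 (t = 0.5719), x⁻ = (-2.6415) → reset → x⁺ = (-2.1930), jump to mode 1
Mode 1: flow for 0.6529 to horizon, guard not reached → x = (-2.0592)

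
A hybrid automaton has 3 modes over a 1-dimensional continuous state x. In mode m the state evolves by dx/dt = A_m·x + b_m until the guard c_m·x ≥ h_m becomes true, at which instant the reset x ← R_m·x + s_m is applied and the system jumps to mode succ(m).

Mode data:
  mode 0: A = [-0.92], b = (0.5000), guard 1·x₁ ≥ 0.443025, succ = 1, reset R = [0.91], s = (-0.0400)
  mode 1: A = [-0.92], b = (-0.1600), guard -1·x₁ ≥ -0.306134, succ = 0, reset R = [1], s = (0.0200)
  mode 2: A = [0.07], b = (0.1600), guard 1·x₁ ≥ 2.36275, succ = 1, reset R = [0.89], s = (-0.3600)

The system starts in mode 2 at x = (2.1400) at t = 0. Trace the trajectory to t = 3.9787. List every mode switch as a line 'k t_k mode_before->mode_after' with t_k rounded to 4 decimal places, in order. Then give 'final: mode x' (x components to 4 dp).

1 0.7015 2->1
2 2.2064 1->0
3 3.0453 0->1
4 3.1673 1->0
final: 0 0.4405

Mode 2: guard c·x = 2.3628 hit at Δt = 0.7015 (t = 0.7015), x⁻ = (2.3628) → reset → x⁺ = (1.7428), jump to mode 1
Mode 1: guard c·x = -0.3061 hit at Δt = 1.5049 (t = 2.2064), x⁻ = (0.3061) → reset → x⁺ = (0.3261), jump to mode 0
Mode 0: guard c·x = 0.4430 hit at Δt = 0.8389 (t = 3.0453), x⁻ = (0.4430) → reset → x⁺ = (0.3632), jump to mode 1
Mode 1: guard c·x = -0.3061 hit at Δt = 0.1220 (t = 3.1673), x⁻ = (0.3061) → reset → x⁺ = (0.3261), jump to mode 0
Mode 0: flow for 0.8114 to horizon, guard not reached → x = (0.4405)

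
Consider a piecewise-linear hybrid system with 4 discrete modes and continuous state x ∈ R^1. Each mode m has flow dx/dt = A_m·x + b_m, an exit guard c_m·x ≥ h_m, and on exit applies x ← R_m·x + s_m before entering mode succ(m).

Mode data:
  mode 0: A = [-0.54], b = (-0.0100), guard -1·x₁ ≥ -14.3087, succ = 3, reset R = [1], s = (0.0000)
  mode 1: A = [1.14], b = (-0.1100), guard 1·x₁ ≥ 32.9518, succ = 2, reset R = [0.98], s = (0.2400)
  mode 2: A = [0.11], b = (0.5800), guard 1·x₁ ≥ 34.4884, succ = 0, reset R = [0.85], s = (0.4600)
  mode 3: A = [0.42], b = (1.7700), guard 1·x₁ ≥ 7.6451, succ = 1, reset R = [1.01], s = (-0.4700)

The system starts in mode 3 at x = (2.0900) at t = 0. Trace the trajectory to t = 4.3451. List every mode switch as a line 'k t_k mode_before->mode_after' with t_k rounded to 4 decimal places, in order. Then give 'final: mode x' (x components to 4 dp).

1 1.5045 3->1
2 2.8416 1->2
3 3.3001 2->0
final: 0 16.9269

Mode 3: guard c·x = 7.6451 hit at Δt = 1.5045 (t = 1.5045), x⁻ = (7.6451) → reset → x⁺ = (7.2516), jump to mode 1
Mode 1: guard c·x = 32.9518 hit at Δt = 1.3371 (t = 2.8416), x⁻ = (32.9518) → reset → x⁺ = (32.5328), jump to mode 2
Mode 2: guard c·x = 34.4884 hit at Δt = 0.4585 (t = 3.3001), x⁻ = (34.4884) → reset → x⁺ = (29.7751), jump to mode 0
Mode 0: flow for 1.0450 to horizon, guard not reached → x = (16.9269)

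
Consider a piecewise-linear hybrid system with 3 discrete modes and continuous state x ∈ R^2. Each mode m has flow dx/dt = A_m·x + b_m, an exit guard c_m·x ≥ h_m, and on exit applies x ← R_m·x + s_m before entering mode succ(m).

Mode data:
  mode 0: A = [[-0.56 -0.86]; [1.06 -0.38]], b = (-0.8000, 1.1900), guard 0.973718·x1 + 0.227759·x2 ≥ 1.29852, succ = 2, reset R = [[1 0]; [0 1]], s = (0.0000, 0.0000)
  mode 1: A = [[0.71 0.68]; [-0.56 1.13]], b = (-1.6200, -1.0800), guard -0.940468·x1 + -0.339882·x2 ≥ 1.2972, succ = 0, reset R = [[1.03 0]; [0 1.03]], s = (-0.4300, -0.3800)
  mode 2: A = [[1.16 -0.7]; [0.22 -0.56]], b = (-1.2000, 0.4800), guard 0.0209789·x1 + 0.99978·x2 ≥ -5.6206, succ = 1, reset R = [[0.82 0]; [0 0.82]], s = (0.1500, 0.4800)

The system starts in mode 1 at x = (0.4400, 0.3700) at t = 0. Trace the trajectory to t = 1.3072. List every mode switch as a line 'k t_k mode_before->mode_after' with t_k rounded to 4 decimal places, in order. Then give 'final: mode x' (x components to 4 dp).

1 0.8825 1->0
final: 0 -1.2965 -0.9341

Mode 1: guard c·x = 1.2972 hit at Δt = 0.8825 (t = 0.8825), x⁻ = (-1.1857, -0.5357) → reset → x⁺ = (-1.6513, -0.9318), jump to mode 0
Mode 0: flow for 0.4247 to horizon, guard not reached → x = (-1.2965, -0.9341)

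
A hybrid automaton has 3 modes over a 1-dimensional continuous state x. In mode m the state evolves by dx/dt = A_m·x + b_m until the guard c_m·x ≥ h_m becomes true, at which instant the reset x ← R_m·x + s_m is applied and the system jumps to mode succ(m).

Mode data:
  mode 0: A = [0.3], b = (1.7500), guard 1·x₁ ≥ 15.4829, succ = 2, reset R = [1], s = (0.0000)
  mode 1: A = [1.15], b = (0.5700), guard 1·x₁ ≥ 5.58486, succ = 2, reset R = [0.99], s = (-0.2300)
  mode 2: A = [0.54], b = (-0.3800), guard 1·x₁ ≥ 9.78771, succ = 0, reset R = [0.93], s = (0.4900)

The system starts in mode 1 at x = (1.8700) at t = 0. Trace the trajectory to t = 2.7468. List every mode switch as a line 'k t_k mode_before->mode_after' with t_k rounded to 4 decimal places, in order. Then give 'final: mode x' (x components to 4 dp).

1 0.8209 1->2
2 2.0829 2->0
final: 0 12.9923

Mode 1: guard c·x = 5.5849 hit at Δt = 0.8209 (t = 0.8209), x⁻ = (5.5849) → reset → x⁺ = (5.2990), jump to mode 2
Mode 2: guard c·x = 9.7877 hit at Δt = 1.2620 (t = 2.0829), x⁻ = (9.7877) → reset → x⁺ = (9.5926), jump to mode 0
Mode 0: flow for 0.6639 to horizon, guard not reached → x = (12.9923)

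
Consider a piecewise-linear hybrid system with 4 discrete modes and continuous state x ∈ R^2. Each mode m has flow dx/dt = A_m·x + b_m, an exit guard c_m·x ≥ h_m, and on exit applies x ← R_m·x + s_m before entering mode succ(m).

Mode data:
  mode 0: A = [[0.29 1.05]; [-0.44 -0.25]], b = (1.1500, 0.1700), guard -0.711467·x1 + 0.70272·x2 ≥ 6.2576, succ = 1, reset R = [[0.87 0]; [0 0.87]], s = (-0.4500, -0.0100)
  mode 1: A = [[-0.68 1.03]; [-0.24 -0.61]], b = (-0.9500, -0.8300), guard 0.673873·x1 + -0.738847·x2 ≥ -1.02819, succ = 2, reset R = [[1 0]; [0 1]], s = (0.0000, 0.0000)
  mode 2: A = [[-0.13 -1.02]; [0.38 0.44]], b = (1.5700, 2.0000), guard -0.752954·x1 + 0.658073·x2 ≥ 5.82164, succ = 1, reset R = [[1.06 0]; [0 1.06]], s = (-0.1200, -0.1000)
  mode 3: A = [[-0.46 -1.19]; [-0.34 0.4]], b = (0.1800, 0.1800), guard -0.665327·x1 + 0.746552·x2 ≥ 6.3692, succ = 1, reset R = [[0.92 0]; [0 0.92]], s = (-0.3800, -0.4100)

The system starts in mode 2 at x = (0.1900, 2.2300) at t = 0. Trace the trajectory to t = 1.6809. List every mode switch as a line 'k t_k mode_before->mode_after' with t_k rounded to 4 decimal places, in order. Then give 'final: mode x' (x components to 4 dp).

Mode 2: guard c·x = 5.8216 hit at Δt = 1.0872 (t = 1.0872), x⁻ = (-2.4852, 6.0030) → reset → x⁺ = (-2.7543, 6.2631), jump to mode 1
Mode 1: flow for 0.5937 to horizon, guard not reached → x = (0.2408, 4.0610)

1 1.0872 2->1
final: 1 0.2408 4.0610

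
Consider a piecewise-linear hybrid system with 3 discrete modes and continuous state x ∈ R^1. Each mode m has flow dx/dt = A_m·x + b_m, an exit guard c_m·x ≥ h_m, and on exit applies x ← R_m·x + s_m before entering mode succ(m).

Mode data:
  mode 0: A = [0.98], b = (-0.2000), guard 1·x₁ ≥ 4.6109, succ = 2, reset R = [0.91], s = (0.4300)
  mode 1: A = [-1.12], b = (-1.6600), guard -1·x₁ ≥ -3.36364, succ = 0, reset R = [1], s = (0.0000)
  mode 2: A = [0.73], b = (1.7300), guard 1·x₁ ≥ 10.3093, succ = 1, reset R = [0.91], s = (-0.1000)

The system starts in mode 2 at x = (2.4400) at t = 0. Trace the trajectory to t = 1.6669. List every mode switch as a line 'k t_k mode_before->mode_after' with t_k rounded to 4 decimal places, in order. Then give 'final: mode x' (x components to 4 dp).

Mode 2: guard c·x = 10.3093 hit at Δt = 1.3278 (t = 1.3278), x⁻ = (10.3093) → reset → x⁺ = (9.2815), jump to mode 1
Mode 1: flow for 0.3391 to horizon, guard not reached → x = (5.8802)

1 1.3278 2->1
final: 1 5.8802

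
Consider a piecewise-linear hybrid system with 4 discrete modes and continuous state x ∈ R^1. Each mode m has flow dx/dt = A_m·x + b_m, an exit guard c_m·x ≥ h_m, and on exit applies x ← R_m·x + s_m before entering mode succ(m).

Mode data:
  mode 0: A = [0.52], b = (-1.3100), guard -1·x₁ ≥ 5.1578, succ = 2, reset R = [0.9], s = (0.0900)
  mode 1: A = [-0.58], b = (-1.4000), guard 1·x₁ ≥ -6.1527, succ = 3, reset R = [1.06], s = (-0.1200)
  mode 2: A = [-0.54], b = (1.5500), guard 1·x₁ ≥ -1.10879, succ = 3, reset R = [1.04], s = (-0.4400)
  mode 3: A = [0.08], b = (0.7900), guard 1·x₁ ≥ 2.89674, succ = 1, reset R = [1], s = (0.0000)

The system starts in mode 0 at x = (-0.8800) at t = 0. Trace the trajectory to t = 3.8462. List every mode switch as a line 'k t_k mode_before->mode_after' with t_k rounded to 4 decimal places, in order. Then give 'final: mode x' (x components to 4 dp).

Mode 0: guard c·x = 5.1578 hit at Δt = 1.5667 (t = 1.5667), x⁻ = (-5.1578) → reset → x⁺ = (-4.5520), jump to mode 2
Mode 2: guard c·x = -1.1088 hit at Δt = 1.1545 (t = 2.7212), x⁻ = (-1.1088) → reset → x⁺ = (-1.5931), jump to mode 3
Mode 3: flow for 1.1250 to horizon, guard not reached → x = (-0.8132)

1 1.5667 0->2
2 2.7212 2->3
final: 3 -0.8132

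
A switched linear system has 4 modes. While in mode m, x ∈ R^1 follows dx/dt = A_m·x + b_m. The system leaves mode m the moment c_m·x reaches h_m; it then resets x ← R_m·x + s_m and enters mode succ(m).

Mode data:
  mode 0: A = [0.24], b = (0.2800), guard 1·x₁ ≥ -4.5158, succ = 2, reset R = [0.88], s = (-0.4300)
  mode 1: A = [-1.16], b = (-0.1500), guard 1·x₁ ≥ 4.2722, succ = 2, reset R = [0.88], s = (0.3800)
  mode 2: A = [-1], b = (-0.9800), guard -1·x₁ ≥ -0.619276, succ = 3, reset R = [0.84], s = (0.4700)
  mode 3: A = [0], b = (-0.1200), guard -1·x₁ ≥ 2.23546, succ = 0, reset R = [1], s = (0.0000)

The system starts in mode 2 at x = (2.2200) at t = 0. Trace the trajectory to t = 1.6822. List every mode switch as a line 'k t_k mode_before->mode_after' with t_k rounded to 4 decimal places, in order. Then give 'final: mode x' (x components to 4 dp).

Mode 2: guard c·x = -0.6193 hit at Δt = 0.6936 (t = 0.6936), x⁻ = (0.6193) → reset → x⁺ = (0.9902), jump to mode 3
Mode 3: flow for 0.9886 to horizon, guard not reached → x = (0.8716)

1 0.6936 2->3
final: 3 0.8716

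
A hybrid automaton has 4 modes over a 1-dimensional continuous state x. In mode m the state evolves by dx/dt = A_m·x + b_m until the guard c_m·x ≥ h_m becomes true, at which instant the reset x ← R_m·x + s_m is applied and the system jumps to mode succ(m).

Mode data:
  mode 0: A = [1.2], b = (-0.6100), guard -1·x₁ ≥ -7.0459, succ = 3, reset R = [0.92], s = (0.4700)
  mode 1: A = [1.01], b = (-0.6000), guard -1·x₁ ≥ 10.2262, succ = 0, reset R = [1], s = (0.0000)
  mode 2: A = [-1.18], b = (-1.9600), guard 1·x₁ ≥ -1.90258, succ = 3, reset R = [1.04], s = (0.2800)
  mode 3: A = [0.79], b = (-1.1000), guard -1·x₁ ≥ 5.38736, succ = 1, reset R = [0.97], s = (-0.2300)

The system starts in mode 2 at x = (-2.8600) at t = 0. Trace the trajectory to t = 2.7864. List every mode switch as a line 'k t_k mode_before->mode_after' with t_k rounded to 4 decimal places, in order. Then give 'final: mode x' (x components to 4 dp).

1 1.3577 2->3
2 2.3519 3->1
final: 1 -8.7885

Mode 2: guard c·x = -1.9026 hit at Δt = 1.3577 (t = 1.3577), x⁻ = (-1.9026) → reset → x⁺ = (-1.6987), jump to mode 3
Mode 3: guard c·x = 5.3874 hit at Δt = 0.9942 (t = 2.3519), x⁻ = (-5.3874) → reset → x⁺ = (-5.4557), jump to mode 1
Mode 1: flow for 0.4345 to horizon, guard not reached → x = (-8.7885)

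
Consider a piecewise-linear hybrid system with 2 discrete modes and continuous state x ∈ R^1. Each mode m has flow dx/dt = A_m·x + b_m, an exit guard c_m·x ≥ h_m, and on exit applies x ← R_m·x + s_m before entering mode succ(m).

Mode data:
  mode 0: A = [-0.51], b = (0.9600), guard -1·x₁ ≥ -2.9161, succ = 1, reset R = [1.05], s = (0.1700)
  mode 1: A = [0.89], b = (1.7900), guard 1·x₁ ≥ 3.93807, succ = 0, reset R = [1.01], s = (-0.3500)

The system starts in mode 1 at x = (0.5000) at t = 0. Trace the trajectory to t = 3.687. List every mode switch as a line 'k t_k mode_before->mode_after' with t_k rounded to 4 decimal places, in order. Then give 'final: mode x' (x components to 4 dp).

1 0.9691 1->0
2 1.9958 0->1
3 2.1378 1->0
4 3.1645 0->1
5 3.3065 1->0
final: 0 3.3196

Mode 1: guard c·x = 3.9381 hit at Δt = 0.9691 (t = 0.9691), x⁻ = (3.9381) → reset → x⁺ = (3.6275), jump to mode 0
Mode 0: guard c·x = -2.9161 hit at Δt = 1.0267 (t = 1.9958), x⁻ = (2.9161) → reset → x⁺ = (3.2319), jump to mode 1
Mode 1: guard c·x = 3.9381 hit at Δt = 0.1420 (t = 2.1378), x⁻ = (3.9381) → reset → x⁺ = (3.6275), jump to mode 0
Mode 0: guard c·x = -2.9161 hit at Δt = 1.0267 (t = 3.1645), x⁻ = (2.9161) → reset → x⁺ = (3.2319), jump to mode 1
Mode 1: guard c·x = 3.9381 hit at Δt = 0.1420 (t = 3.3065), x⁻ = (3.9381) → reset → x⁺ = (3.6275), jump to mode 0
Mode 0: flow for 0.3805 to horizon, guard not reached → x = (3.3196)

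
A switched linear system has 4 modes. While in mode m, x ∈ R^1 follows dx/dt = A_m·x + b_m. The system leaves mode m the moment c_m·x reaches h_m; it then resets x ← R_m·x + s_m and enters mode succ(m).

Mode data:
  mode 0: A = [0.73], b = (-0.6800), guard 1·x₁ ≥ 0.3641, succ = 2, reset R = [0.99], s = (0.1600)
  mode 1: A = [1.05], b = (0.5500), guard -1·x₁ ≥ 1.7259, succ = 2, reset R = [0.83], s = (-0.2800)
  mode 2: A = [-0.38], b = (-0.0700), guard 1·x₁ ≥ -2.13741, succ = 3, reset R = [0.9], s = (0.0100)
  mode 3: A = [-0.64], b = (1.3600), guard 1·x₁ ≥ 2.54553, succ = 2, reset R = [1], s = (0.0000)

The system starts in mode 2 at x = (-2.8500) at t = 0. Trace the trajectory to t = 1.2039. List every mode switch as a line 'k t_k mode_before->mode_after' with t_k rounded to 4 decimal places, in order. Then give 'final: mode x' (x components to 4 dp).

Mode 2: guard c·x = -2.1374 hit at Δt = 0.8185 (t = 0.8185), x⁻ = (-2.1374) → reset → x⁺ = (-1.9137), jump to mode 3
Mode 3: flow for 0.3854 to horizon, guard not reached → x = (-1.0309)

1 0.8185 2->3
final: 3 -1.0309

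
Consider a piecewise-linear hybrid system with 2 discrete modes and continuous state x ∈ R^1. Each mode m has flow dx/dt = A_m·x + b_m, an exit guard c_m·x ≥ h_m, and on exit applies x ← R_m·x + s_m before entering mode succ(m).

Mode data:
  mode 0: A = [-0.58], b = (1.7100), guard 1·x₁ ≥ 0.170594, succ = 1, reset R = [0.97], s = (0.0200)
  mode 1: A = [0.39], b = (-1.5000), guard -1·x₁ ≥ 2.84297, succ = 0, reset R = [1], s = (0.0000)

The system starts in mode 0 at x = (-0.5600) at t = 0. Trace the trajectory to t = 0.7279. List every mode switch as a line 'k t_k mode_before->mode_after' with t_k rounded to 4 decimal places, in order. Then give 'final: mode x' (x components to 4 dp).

1 0.4026 0->1
final: 1 -0.3097

Mode 0: guard c·x = 0.1706 hit at Δt = 0.4026 (t = 0.4026), x⁻ = (0.1706) → reset → x⁺ = (0.1855), jump to mode 1
Mode 1: flow for 0.3253 to horizon, guard not reached → x = (-0.3097)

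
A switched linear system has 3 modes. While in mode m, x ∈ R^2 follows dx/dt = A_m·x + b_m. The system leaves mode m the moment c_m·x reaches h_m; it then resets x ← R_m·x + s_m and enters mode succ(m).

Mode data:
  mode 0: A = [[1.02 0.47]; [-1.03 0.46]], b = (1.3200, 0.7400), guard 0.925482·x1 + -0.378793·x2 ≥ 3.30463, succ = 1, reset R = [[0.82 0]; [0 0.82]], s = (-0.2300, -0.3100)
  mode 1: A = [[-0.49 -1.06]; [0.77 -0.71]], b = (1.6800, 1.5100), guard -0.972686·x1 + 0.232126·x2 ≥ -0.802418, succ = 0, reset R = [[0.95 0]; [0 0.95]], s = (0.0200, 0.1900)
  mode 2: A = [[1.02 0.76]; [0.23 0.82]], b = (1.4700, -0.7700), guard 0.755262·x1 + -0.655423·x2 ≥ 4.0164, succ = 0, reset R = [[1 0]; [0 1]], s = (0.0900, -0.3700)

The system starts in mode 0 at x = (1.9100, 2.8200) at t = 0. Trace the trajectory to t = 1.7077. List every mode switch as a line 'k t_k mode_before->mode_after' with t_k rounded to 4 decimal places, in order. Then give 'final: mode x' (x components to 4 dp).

Mode 0: guard c·x = 3.3046 hit at Δt = 0.4503 (t = 0.4503), x⁻ = (4.4948, 2.2578) → reset → x⁺ = (3.4557, 1.5414), jump to mode 1
Mode 1: guard c·x = -0.8024 hit at Δt = 0.8708 (t = 1.3211), x⁻ = (1.5493, 3.0351) → reset → x⁺ = (1.4918, 3.0733), jump to mode 0
Mode 0: flow for 0.3866 to horizon, guard not reached → x = (3.5238, 2.9330)

1 0.4503 0->1
2 1.3211 1->0
final: 0 3.5238 2.9330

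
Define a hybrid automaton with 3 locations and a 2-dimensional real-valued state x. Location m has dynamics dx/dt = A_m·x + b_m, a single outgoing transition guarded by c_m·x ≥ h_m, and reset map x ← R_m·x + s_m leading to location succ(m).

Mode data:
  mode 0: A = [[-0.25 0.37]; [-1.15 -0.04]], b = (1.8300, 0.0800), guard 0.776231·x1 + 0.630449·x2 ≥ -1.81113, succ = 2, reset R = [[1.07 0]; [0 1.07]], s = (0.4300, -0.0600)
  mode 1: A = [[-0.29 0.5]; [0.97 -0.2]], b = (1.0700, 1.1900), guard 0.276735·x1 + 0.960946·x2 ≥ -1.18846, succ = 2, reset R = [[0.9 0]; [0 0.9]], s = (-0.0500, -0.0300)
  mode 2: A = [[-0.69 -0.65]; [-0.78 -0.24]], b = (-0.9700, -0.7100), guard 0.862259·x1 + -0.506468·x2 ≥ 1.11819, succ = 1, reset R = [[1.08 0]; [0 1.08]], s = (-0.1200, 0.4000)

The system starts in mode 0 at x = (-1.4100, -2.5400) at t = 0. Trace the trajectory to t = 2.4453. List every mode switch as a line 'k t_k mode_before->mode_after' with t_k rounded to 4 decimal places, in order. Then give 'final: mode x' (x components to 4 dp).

Mode 0: guard c·x = -1.8111 hit at Δt = 0.4598 (t = 0.4598), x⁻ = (-0.8113, -1.8739) → reset → x⁺ = (-0.4381, -2.0651), jump to mode 2
Mode 2: guard c·x = 1.1182 hit at Δt = 0.9609 (t = 1.4207), x⁻ = (0.0415, -2.1372) → reset → x⁺ = (-0.0752, -1.9082), jump to mode 1
Mode 1: guard c·x = -1.1885 hit at Δt = 0.4424 (t = 1.8631), x⁻ = (0.0516, -1.2516) → reset → x⁺ = (-0.0035, -1.1565), jump to mode 2
Mode 2: flow for 0.5822 to horizon, guard not reached → x = (-0.0697, -1.3718)

1 0.4598 0->2
2 1.4207 2->1
3 1.8631 1->2
final: 2 -0.0697 -1.3718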